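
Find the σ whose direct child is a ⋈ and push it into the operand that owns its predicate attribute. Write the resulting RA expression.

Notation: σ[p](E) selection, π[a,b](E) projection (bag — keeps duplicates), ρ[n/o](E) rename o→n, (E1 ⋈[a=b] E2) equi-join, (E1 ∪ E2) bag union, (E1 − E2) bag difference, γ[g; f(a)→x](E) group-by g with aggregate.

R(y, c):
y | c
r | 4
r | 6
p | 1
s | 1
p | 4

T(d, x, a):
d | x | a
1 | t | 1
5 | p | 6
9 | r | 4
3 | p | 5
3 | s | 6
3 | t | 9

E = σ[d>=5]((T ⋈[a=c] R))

σ filters on d, owned by the left side.
E' = (σ[d>=5](T) ⋈[a=c] R)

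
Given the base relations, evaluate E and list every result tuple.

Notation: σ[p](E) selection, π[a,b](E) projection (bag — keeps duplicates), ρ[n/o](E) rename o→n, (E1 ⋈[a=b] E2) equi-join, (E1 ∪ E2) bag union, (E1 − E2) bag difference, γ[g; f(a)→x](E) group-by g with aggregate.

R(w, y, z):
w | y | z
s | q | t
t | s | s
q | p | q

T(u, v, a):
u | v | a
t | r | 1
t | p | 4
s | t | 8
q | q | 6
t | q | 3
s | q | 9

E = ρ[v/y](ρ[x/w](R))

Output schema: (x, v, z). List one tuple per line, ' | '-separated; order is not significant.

Row counts bottom-up:
  R → 3
  ρ[x/w](R) → 3
  ρ[v/y](ρ[x/w](R)) → 3

== RESULT ==
x | v | z
q | p | q
s | q | t
t | s | s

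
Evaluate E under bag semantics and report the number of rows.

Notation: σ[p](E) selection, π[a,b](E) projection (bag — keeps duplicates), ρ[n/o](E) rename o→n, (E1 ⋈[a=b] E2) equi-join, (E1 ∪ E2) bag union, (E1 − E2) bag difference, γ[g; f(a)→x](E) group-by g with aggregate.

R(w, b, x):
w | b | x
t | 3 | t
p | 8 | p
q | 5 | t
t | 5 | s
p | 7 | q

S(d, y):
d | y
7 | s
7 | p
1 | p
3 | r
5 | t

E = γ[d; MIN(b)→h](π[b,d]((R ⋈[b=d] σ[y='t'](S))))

Subexpression sizes:
  R → 5
  S → 5
  σ[y='t'](S) → 1
  (R ⋈[b=d] σ[y='t'](S)) → 2
  π[b,d]((R ⋈[b=d] σ[y='t'](S))) → 2
  γ[d; MIN(b)→h](π[b,d]((R ⋈[b=d] σ[y='t'](S)))) → 1

|E| = 1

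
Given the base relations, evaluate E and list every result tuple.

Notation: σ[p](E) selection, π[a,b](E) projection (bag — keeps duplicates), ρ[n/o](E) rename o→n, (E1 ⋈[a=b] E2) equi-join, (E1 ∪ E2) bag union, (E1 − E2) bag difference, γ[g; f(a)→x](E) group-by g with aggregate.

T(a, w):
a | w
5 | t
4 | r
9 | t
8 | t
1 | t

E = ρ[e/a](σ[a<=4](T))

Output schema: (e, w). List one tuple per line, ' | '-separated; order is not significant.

Row counts bottom-up:
  T → 5
  σ[a<=4](T) → 2
  ρ[e/a](σ[a<=4](T)) → 2

== RESULT ==
e | w
1 | t
4 | r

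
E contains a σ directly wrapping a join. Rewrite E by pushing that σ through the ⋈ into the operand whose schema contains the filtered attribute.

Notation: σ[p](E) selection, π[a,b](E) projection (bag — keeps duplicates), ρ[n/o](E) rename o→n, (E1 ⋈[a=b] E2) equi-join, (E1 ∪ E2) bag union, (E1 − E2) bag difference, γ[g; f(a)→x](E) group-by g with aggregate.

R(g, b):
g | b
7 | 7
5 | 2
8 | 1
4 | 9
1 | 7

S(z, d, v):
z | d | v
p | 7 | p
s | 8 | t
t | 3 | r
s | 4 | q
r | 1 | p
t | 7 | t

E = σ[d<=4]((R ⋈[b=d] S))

σ filters on d, owned by the right side.
E' = (R ⋈[b=d] σ[d<=4](S))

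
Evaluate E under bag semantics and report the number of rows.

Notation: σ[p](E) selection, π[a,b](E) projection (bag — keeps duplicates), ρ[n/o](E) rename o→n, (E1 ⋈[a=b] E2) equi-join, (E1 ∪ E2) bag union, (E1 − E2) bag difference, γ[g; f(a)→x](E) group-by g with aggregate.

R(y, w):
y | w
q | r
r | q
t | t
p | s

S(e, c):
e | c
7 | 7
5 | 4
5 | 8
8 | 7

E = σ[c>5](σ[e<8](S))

Stepwise |·|:
  S → 4
  σ[e<8](S) → 3
  σ[c>5](σ[e<8](S)) → 2

|E| = 2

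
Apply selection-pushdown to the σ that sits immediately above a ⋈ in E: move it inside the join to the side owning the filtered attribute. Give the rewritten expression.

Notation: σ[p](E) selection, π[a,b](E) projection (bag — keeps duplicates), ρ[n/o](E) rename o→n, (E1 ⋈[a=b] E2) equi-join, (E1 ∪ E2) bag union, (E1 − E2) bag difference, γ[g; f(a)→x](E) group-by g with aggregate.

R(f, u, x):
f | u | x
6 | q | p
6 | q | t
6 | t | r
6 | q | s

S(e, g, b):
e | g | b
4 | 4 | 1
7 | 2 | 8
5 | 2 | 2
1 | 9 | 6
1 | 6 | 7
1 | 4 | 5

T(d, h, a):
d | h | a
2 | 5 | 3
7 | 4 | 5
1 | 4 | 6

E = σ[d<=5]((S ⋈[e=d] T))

σ filters on d, owned by the right side.
E' = (S ⋈[e=d] σ[d<=5](T))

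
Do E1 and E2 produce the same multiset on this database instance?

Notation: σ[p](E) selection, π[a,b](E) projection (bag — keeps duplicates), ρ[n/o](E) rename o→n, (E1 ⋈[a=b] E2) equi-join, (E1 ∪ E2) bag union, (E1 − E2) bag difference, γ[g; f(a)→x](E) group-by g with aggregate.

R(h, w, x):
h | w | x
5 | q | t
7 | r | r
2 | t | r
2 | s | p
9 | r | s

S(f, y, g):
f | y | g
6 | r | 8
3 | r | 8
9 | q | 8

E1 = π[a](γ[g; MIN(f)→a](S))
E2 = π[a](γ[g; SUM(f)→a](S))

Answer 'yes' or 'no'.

E1 row counts bottom-up:
  S → 3
  γ[g; MIN(f)→a](S) → 1
  π[a](γ[g; MIN(f)→a](S)) → 1
E2 row counts bottom-up:
  S → 3
  γ[g; SUM(f)→a](S) → 1
  π[a](γ[g; SUM(f)→a](S)) → 1

E1 result:
a
3
E2 result:
a
18
Witness: (18,) appears 0× in E1 but 1× in E2.

no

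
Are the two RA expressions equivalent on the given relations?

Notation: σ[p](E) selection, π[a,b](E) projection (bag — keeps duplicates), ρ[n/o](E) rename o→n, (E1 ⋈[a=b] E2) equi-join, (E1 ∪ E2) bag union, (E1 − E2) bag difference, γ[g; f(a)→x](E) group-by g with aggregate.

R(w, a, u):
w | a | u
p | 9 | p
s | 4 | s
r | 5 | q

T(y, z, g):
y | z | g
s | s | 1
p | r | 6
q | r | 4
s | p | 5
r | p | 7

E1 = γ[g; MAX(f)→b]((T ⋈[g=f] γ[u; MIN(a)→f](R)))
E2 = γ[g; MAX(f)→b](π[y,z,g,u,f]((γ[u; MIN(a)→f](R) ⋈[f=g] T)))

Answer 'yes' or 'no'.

E1 row counts bottom-up:
  T → 5
  R → 3
  γ[u; MIN(a)→f](R) → 3
  (T ⋈[g=f] γ[u; MIN(a)→f](R)) → 2
  γ[g; MAX(f)→b]((T ⋈[g=f] γ[u; MIN(a)→f](R))) → 2
E2 row counts bottom-up:
  R → 3
  γ[u; MIN(a)→f](R) → 3
  T → 5
  (γ[u; MIN(a)→f](R) ⋈[f=g] T) → 2
  π[y,z,g,u,f]((γ[u; MIN(a)→f](R) ⋈[f=g] T)) → 2
  γ[g; MAX(f)→b](π[y,z,g,u,f]((γ[u; MIN(a)→f](R) ⋈[f=g] T))) → 2

E1 and E2 produce the same multiset:
g | b
4 | 4
5 | 5

yes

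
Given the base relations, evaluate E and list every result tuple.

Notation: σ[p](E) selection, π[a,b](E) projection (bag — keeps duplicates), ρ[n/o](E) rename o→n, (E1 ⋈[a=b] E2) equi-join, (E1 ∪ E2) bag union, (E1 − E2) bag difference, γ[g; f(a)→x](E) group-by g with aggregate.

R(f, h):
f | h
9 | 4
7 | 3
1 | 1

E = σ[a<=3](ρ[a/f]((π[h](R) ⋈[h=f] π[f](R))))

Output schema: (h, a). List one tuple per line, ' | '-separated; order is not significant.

Per-node cardinality:
  R → 3
  π[h](R) → 3
  R → 3
  π[f](R) → 3
  (π[h](R) ⋈[h=f] π[f](R)) → 1
  ρ[a/f]((π[h](R) ⋈[h=f] π[f](R))) → 1
  σ[a<=3](ρ[a/f]((π[h](R) ⋈[h=f] π[f](R)))) → 1

== RESULT ==
h | a
1 | 1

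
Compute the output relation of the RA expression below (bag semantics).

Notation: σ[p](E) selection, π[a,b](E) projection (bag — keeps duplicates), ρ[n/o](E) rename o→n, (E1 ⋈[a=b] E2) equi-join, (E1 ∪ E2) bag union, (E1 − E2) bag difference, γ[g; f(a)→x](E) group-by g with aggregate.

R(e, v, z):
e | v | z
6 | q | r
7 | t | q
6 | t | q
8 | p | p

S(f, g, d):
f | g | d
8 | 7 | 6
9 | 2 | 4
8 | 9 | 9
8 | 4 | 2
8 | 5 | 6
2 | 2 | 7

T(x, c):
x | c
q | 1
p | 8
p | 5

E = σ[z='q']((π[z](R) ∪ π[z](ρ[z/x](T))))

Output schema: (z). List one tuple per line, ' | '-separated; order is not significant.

Subexpression sizes:
  R → 4
  π[z](R) → 4
  T → 3
  ρ[z/x](T) → 3
  π[z](ρ[z/x](T)) → 3
  (π[z](R) ∪ π[z](ρ[z/x](T))) → 7
  σ[z='q']((π[z](R) ∪ π[z](ρ[z/x](T)))) → 3

== RESULT ==
z
q
q
q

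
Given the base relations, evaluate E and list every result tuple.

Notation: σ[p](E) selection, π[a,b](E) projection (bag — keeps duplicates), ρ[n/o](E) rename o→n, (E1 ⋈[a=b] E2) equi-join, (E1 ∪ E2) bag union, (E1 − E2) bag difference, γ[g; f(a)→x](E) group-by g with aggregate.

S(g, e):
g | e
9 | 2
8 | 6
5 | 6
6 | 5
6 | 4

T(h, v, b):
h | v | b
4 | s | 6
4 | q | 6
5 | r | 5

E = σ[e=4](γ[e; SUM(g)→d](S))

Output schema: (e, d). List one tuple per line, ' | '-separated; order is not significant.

Per-node cardinality:
  S → 5
  γ[e; SUM(g)→d](S) → 4
  σ[e=4](γ[e; SUM(g)→d](S)) → 1

== RESULT ==
e | d
4 | 6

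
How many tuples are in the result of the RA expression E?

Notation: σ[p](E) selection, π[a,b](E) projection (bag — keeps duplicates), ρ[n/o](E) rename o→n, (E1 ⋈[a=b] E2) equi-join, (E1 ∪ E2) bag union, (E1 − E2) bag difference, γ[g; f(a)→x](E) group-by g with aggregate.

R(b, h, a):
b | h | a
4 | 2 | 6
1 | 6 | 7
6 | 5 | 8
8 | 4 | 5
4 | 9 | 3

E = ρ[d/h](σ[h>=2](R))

Row counts bottom-up:
  R → 5
  σ[h>=2](R) → 5
  ρ[d/h](σ[h>=2](R)) → 5

|E| = 5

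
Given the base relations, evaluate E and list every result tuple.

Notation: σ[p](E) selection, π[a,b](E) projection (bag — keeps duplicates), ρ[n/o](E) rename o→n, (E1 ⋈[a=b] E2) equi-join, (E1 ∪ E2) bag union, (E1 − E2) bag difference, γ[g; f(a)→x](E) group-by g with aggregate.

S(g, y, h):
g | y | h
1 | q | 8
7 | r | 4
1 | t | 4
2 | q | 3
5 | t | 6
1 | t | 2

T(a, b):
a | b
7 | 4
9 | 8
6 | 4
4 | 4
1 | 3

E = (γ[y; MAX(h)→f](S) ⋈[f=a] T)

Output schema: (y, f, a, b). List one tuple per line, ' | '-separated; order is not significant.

Row counts bottom-up:
  S → 6
  γ[y; MAX(h)→f](S) → 3
  T → 5
  (γ[y; MAX(h)→f](S) ⋈[f=a] T) → 2

== RESULT ==
y | f | a | b
r | 4 | 4 | 4
t | 6 | 6 | 4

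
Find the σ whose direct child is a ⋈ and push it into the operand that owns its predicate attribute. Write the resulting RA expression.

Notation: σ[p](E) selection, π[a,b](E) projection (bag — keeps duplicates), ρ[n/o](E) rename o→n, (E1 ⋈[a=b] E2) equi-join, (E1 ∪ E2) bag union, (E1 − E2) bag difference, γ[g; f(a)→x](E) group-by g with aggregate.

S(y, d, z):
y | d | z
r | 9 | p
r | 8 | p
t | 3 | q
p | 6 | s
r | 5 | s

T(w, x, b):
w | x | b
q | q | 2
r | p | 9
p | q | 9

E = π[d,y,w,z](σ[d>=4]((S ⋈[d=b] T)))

σ filters on d, owned by the left side.
E' = π[d,y,w,z]((σ[d>=4](S) ⋈[d=b] T))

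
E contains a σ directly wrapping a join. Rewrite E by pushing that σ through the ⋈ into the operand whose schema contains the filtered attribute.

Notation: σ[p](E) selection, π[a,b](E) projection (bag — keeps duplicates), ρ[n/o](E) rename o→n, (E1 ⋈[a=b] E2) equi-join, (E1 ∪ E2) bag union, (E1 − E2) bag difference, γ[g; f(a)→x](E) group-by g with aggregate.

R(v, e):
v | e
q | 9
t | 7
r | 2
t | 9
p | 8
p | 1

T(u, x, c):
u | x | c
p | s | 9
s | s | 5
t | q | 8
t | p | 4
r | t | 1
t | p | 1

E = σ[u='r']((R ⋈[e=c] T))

σ filters on u, owned by the right side.
E' = (R ⋈[e=c] σ[u='r'](T))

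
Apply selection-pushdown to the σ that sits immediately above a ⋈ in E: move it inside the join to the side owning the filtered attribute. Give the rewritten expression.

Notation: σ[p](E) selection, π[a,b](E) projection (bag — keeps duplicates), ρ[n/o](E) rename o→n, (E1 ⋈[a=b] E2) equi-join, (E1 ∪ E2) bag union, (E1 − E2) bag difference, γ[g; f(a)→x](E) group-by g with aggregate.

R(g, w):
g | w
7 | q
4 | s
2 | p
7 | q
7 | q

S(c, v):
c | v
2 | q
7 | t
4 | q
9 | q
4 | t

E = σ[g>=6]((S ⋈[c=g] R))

σ filters on g, owned by the right side.
E' = (S ⋈[c=g] σ[g>=6](R))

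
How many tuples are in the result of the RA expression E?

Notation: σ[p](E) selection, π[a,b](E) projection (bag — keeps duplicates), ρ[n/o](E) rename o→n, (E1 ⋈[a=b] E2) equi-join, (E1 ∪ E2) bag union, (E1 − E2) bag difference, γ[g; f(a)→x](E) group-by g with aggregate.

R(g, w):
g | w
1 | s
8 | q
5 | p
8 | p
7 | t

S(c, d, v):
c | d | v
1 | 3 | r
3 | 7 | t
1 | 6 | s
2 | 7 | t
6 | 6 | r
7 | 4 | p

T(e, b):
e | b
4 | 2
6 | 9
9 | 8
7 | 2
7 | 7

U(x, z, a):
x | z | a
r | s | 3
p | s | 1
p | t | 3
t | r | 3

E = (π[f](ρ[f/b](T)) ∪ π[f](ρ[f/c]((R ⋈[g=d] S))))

Per-node cardinality:
  T → 5
  ρ[f/b](T) → 5
  π[f](ρ[f/b](T)) → 5
  R → 5
  S → 6
  (R ⋈[g=d] S) → 2
  ρ[f/c]((R ⋈[g=d] S)) → 2
  π[f](ρ[f/c]((R ⋈[g=d] S))) → 2
  (π[f](ρ[f/b](T)) ∪ π[f](ρ[f/c]((R ⋈[g=d] S)))) → 7

|E| = 7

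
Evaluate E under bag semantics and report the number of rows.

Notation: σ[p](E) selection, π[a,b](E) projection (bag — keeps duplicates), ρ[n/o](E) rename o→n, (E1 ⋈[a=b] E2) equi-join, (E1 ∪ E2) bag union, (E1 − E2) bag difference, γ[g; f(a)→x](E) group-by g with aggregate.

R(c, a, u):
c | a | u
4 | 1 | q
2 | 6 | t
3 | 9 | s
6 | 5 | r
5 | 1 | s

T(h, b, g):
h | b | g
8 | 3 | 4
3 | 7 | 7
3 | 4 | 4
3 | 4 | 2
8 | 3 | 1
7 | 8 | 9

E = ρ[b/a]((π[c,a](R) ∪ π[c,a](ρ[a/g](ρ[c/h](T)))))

Per-node cardinality:
  R → 5
  π[c,a](R) → 5
  T → 6
  ρ[c/h](T) → 6
  ρ[a/g](ρ[c/h](T)) → 6
  π[c,a](ρ[a/g](ρ[c/h](T))) → 6
  (π[c,a](R) ∪ π[c,a](ρ[a/g](ρ[c/h](T)))) → 11
  ρ[b/a]((π[c,a](R) ∪ π[c,a](ρ[a/g](ρ[c/h](T))))) → 11

|E| = 11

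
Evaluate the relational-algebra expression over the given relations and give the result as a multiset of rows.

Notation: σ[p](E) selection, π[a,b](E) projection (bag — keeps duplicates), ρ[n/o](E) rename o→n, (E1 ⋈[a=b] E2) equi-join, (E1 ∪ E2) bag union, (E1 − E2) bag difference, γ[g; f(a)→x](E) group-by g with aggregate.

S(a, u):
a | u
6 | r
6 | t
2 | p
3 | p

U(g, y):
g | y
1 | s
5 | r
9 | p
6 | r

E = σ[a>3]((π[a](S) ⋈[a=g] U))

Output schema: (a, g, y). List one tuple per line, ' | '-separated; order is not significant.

Per-node cardinality:
  S → 4
  π[a](S) → 4
  U → 4
  (π[a](S) ⋈[a=g] U) → 2
  σ[a>3]((π[a](S) ⋈[a=g] U)) → 2

== RESULT ==
a | g | y
6 | 6 | r
6 | 6 | r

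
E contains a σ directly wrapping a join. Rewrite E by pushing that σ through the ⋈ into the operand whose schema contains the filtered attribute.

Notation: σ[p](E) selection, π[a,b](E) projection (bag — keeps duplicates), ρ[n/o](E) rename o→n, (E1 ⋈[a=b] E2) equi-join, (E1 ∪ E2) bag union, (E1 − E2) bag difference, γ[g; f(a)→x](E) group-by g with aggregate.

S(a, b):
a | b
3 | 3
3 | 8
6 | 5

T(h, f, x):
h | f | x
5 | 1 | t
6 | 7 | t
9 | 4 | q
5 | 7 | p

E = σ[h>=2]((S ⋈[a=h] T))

σ filters on h, owned by the right side.
E' = (S ⋈[a=h] σ[h>=2](T))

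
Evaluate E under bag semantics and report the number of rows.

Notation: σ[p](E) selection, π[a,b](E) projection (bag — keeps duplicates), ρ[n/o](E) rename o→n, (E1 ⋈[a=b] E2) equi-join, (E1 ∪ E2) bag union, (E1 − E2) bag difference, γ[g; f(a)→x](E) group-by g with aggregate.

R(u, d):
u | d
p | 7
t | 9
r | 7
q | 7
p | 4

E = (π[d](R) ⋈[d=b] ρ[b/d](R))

Stepwise |·|:
  R → 5
  π[d](R) → 5
  R → 5
  ρ[b/d](R) → 5
  (π[d](R) ⋈[d=b] ρ[b/d](R)) → 11

|E| = 11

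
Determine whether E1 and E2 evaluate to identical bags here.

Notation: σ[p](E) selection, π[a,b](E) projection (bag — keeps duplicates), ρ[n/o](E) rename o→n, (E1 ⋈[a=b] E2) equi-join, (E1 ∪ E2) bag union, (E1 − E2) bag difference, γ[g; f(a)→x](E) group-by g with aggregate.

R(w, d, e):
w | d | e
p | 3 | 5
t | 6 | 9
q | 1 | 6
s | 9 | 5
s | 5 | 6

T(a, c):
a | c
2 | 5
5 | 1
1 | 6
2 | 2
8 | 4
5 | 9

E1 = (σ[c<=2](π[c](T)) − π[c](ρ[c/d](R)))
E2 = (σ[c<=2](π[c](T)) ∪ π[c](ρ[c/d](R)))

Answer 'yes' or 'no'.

E1 stepwise |·|:
  T → 6
  π[c](T) → 6
  σ[c<=2](π[c](T)) → 2
  R → 5
  ρ[c/d](R) → 5
  π[c](ρ[c/d](R)) → 5
  (σ[c<=2](π[c](T)) − π[c](ρ[c/d](R))) → 1
E2 stepwise |·|:
  T → 6
  π[c](T) → 6
  σ[c<=2](π[c](T)) → 2
  R → 5
  ρ[c/d](R) → 5
  π[c](ρ[c/d](R)) → 5
  (σ[c<=2](π[c](T)) ∪ π[c](ρ[c/d](R))) → 7

E1 result:
c
2
E2 result:
c
1
1
2
3
5
6
9
Witness: (6,) appears 0× in E1 but 1× in E2.

no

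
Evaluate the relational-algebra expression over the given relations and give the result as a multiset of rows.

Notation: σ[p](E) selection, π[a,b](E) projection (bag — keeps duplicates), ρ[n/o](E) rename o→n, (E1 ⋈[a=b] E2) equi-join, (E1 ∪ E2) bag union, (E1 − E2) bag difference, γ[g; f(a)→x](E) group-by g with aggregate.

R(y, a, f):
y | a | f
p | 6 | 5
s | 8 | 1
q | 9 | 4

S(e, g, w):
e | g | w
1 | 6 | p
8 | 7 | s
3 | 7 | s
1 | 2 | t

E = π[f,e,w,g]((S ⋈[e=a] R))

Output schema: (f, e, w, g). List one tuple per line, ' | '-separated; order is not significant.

Subexpression sizes:
  S → 4
  R → 3
  (S ⋈[e=a] R) → 1
  π[f,e,w,g]((S ⋈[e=a] R)) → 1

== RESULT ==
f | e | w | g
1 | 8 | s | 7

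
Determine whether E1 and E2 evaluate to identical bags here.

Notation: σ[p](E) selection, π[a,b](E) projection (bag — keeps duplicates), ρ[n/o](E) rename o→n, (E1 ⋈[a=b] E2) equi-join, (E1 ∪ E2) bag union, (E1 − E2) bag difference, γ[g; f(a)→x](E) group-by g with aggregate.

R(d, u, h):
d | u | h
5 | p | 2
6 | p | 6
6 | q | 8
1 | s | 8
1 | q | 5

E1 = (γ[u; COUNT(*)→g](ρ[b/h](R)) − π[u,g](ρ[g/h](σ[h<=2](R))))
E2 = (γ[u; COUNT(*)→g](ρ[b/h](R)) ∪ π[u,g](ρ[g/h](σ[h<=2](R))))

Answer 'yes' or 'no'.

E1 per-node cardinality:
  R → 5
  ρ[b/h](R) → 5
  γ[u; COUNT(*)→g](ρ[b/h](R)) → 3
  R → 5
  σ[h<=2](R) → 1
  ρ[g/h](σ[h<=2](R)) → 1
  π[u,g](ρ[g/h](σ[h<=2](R))) → 1
  (γ[u; COUNT(*)→g](ρ[b/h](R)) − π[u,g](ρ[g/h](σ[h<=2](R)))) → 2
E2 per-node cardinality:
  R → 5
  ρ[b/h](R) → 5
  γ[u; COUNT(*)→g](ρ[b/h](R)) → 3
  R → 5
  σ[h<=2](R) → 1
  ρ[g/h](σ[h<=2](R)) → 1
  π[u,g](ρ[g/h](σ[h<=2](R))) → 1
  (γ[u; COUNT(*)→g](ρ[b/h](R)) ∪ π[u,g](ρ[g/h](σ[h<=2](R)))) → 4

E1 result:
u | g
q | 2
s | 1
E2 result:
u | g
p | 2
p | 2
q | 2
s | 1
Witness: ('p', 2) appears 0× in E1 but 2× in E2.

no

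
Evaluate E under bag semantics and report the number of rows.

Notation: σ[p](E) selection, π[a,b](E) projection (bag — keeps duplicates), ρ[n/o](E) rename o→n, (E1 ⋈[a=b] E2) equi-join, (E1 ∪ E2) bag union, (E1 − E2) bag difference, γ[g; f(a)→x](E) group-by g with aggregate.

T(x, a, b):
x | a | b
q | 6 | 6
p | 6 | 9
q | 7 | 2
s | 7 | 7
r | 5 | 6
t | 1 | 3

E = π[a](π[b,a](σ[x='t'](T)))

Subexpression sizes:
  T → 6
  σ[x='t'](T) → 1
  π[b,a](σ[x='t'](T)) → 1
  π[a](π[b,a](σ[x='t'](T))) → 1

|E| = 1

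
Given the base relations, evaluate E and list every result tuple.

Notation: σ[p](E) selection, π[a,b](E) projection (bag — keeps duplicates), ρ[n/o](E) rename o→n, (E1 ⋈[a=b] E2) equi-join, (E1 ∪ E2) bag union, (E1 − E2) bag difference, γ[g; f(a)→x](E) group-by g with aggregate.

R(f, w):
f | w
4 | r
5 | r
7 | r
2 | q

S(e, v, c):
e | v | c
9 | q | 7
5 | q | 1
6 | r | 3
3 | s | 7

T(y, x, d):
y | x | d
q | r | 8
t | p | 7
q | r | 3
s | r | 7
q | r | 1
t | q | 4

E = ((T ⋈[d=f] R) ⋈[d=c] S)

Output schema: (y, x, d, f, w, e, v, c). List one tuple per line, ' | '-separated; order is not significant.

Stepwise |·|:
  T → 6
  R → 4
  (T ⋈[d=f] R) → 3
  S → 4
  ((T ⋈[d=f] R) ⋈[d=c] S) → 4

== RESULT ==
y | x | d | f | w | e | v | c
s | r | 7 | 7 | r | 3 | s | 7
s | r | 7 | 7 | r | 9 | q | 7
t | p | 7 | 7 | r | 3 | s | 7
t | p | 7 | 7 | r | 9 | q | 7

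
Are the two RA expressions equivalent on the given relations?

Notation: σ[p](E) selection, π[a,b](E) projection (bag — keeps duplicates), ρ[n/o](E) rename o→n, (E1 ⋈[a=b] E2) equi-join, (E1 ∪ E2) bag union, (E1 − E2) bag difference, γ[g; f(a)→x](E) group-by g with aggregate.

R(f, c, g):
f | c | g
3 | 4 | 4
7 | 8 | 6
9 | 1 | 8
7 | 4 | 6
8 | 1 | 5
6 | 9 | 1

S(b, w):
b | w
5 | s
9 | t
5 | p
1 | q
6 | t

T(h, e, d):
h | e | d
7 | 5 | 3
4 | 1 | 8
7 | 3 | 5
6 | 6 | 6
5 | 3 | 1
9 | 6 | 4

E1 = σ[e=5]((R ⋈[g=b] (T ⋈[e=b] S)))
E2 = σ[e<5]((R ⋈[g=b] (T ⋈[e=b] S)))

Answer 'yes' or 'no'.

E1 row counts bottom-up:
  R → 6
  T → 6
  S → 5
  (T ⋈[e=b] S) → 5
  (R ⋈[g=b] (T ⋈[e=b] S)) → 7
  σ[e=5]((R ⋈[g=b] (T ⋈[e=b] S))) → 2
E2 row counts bottom-up:
  R → 6
  T → 6
  S → 5
  (T ⋈[e=b] S) → 5
  (R ⋈[g=b] (T ⋈[e=b] S)) → 7
  σ[e<5]((R ⋈[g=b] (T ⋈[e=b] S))) → 1

E1 result:
f | c | g | h | e | d | b | w
8 | 1 | 5 | 7 | 5 | 3 | 5 | p
8 | 1 | 5 | 7 | 5 | 3 | 5 | s
E2 result:
f | c | g | h | e | d | b | w
6 | 9 | 1 | 4 | 1 | 8 | 1 | q
Witness: (6, 9, 1, 4, 1, 8, 1, 'q') appears 0× in E1 but 1× in E2.

no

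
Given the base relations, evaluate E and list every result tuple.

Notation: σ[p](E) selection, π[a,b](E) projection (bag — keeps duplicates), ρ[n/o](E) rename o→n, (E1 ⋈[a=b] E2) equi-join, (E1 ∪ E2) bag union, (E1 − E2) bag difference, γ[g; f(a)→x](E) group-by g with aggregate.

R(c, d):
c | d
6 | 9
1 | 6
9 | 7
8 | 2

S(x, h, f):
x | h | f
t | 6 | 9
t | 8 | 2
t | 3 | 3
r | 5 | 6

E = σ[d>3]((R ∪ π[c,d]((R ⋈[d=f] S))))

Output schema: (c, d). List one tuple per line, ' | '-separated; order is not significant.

Row counts bottom-up:
  R → 4
  R → 4
  S → 4
  (R ⋈[d=f] S) → 3
  π[c,d]((R ⋈[d=f] S)) → 3
  (R ∪ π[c,d]((R ⋈[d=f] S))) → 7
  σ[d>3]((R ∪ π[c,d]((R ⋈[d=f] S)))) → 5

== RESULT ==
c | d
1 | 6
1 | 6
6 | 9
6 | 9
9 | 7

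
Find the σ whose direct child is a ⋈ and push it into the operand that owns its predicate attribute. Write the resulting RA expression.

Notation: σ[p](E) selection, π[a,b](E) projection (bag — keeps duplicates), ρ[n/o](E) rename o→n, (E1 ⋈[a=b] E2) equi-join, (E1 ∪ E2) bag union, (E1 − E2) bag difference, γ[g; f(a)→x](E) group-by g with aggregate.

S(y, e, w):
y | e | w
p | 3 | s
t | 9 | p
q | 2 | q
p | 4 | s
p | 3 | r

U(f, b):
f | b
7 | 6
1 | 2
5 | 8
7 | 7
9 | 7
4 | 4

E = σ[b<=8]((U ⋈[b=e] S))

σ filters on b, owned by the left side.
E' = (σ[b<=8](U) ⋈[b=e] S)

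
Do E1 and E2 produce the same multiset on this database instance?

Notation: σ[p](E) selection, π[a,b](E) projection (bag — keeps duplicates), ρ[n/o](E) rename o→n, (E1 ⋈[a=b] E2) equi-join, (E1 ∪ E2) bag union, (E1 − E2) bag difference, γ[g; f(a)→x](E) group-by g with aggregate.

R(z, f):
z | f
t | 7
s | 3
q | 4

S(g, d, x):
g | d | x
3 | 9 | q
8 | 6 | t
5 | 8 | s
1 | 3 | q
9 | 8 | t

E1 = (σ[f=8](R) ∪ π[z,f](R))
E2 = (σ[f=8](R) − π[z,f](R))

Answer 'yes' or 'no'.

E1 subexpression sizes:
  R → 3
  σ[f=8](R) → 0
  R → 3
  π[z,f](R) → 3
  (σ[f=8](R) ∪ π[z,f](R)) → 3
E2 subexpression sizes:
  R → 3
  σ[f=8](R) → 0
  R → 3
  π[z,f](R) → 3
  (σ[f=8](R) − π[z,f](R)) → 0

E1 result:
z | f
q | 4
s | 3
t | 7
E2 result:
z | f
(0 rows)
Witness: ('q', 4) appears 1× in E1 but 0× in E2.

no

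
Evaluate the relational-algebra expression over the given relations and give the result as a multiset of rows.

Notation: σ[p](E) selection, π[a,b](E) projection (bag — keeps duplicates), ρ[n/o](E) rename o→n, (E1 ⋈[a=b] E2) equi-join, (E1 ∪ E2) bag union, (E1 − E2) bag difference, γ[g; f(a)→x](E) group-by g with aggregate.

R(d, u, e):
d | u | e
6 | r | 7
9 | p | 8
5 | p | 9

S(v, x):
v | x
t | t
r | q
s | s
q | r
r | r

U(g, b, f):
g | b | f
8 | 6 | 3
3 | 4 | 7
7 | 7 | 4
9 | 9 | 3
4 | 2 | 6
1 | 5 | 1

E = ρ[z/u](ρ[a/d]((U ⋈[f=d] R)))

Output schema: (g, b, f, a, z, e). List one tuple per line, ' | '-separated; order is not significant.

Row counts bottom-up:
  U → 6
  R → 3
  (U ⋈[f=d] R) → 1
  ρ[a/d]((U ⋈[f=d] R)) → 1
  ρ[z/u](ρ[a/d]((U ⋈[f=d] R))) → 1

== RESULT ==
g | b | f | a | z | e
4 | 2 | 6 | 6 | r | 7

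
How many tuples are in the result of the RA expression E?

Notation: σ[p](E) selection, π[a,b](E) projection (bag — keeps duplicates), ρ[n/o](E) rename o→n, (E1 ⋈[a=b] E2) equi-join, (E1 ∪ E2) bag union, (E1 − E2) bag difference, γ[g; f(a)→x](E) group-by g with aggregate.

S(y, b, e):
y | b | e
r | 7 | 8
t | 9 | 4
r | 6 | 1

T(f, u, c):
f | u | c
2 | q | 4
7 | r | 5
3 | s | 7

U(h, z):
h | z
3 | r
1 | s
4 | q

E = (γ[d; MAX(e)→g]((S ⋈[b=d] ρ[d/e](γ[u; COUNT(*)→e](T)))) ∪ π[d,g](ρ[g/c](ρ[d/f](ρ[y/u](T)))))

Subexpression sizes:
  S → 3
  T → 3
  γ[u; COUNT(*)→e](T) → 3
  ρ[d/e](γ[u; COUNT(*)→e](T)) → 3
  (S ⋈[b=d] ρ[d/e](γ[u; COUNT(*)→e](T))) → 0
  γ[d; MAX(e)→g]((S ⋈[b=d] ρ[d/e](γ[u; COUNT(*)→e](T)))) → 0
  T → 3
  ρ[y/u](T) → 3
  ρ[d/f](ρ[y/u](T)) → 3
  ρ[g/c](ρ[d/f](ρ[y/u](T))) → 3
  π[d,g](ρ[g/c](ρ[d/f](ρ[y/u](T)))) → 3
  (γ[d; MAX(e)→g]((S ⋈[b=d] ρ[d/e](γ[u; COUNT(*)→e](T)))) ∪ π[d,g](ρ[g/c](ρ[d/f](ρ[y/u](T))))) → 3

|E| = 3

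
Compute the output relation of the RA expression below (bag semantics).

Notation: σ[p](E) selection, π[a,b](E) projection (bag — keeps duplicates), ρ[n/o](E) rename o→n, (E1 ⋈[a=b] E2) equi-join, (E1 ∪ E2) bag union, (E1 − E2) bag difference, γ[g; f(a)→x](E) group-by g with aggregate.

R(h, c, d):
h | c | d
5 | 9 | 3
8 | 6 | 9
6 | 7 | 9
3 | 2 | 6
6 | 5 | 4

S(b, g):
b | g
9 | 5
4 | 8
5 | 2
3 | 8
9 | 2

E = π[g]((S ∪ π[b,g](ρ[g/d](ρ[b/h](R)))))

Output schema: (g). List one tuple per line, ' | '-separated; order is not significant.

Per-node cardinality:
  S → 5
  R → 5
  ρ[b/h](R) → 5
  ρ[g/d](ρ[b/h](R)) → 5
  π[b,g](ρ[g/d](ρ[b/h](R))) → 5
  (S ∪ π[b,g](ρ[g/d](ρ[b/h](R)))) → 10
  π[g]((S ∪ π[b,g](ρ[g/d](ρ[b/h](R))))) → 10

== RESULT ==
g
2
2
3
4
5
6
8
8
9
9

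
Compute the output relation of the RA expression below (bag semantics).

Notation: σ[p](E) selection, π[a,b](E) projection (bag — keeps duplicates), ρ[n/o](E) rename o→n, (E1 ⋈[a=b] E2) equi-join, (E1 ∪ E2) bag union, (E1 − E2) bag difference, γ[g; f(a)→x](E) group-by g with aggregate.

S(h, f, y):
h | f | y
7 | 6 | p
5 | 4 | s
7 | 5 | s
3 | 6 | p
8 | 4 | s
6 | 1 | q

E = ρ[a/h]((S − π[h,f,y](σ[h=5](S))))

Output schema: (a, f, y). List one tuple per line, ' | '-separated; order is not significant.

Stepwise |·|:
  S → 6
  S → 6
  σ[h=5](S) → 1
  π[h,f,y](σ[h=5](S)) → 1
  (S − π[h,f,y](σ[h=5](S))) → 5
  ρ[a/h]((S − π[h,f,y](σ[h=5](S)))) → 5

== RESULT ==
a | f | y
3 | 6 | p
6 | 1 | q
7 | 5 | s
7 | 6 | p
8 | 4 | s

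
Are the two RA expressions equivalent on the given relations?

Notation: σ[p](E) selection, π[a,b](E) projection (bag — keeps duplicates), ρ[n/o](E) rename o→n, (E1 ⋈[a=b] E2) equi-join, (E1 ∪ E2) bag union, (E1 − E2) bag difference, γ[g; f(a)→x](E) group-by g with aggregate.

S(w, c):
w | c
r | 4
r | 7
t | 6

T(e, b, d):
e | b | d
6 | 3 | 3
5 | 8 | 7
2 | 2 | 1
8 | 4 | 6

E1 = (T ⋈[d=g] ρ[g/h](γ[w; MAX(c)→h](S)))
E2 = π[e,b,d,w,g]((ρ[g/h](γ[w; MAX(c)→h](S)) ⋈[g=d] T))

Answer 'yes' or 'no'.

E1 subexpression sizes:
  T → 4
  S → 3
  γ[w; MAX(c)→h](S) → 2
  ρ[g/h](γ[w; MAX(c)→h](S)) → 2
  (T ⋈[d=g] ρ[g/h](γ[w; MAX(c)→h](S))) → 2
E2 subexpression sizes:
  S → 3
  γ[w; MAX(c)→h](S) → 2
  ρ[g/h](γ[w; MAX(c)→h](S)) → 2
  T → 4
  (ρ[g/h](γ[w; MAX(c)→h](S)) ⋈[g=d] T) → 2
  π[e,b,d,w,g]((ρ[g/h](γ[w; MAX(c)→h](S)) ⋈[g=d] T)) → 2

E1 and E2 produce the same multiset:
e | b | d | w | g
5 | 8 | 7 | r | 7
8 | 4 | 6 | t | 6

yes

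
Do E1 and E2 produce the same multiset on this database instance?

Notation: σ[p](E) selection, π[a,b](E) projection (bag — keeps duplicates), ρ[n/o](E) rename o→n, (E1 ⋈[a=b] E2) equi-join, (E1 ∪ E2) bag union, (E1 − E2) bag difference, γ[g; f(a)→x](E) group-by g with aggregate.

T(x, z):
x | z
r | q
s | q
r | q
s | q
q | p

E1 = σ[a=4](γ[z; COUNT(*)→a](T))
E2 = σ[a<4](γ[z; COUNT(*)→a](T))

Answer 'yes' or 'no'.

E1 subexpression sizes:
  T → 5
  γ[z; COUNT(*)→a](T) → 2
  σ[a=4](γ[z; COUNT(*)→a](T)) → 1
E2 subexpression sizes:
  T → 5
  γ[z; COUNT(*)→a](T) → 2
  σ[a<4](γ[z; COUNT(*)→a](T)) → 1

E1 result:
z | a
q | 4
E2 result:
z | a
p | 1
Witness: ('q', 4) appears 1× in E1 but 0× in E2.

no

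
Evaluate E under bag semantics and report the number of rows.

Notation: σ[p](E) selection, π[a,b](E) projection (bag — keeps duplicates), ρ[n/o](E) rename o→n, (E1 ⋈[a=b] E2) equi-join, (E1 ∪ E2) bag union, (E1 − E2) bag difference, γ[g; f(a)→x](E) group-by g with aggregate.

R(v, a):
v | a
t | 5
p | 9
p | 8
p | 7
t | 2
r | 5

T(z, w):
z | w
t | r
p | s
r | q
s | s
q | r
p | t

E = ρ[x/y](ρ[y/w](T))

Stepwise |·|:
  T → 6
  ρ[y/w](T) → 6
  ρ[x/y](ρ[y/w](T)) → 6

|E| = 6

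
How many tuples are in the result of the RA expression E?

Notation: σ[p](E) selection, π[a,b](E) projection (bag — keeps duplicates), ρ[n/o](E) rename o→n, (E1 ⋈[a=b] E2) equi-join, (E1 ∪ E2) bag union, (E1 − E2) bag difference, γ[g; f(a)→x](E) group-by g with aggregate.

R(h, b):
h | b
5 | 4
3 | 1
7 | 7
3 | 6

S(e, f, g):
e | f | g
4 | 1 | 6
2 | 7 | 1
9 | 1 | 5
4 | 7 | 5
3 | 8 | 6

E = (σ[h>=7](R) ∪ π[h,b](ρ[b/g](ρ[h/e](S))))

Row counts bottom-up:
  R → 4
  σ[h>=7](R) → 1
  S → 5
  ρ[h/e](S) → 5
  ρ[b/g](ρ[h/e](S)) → 5
  π[h,b](ρ[b/g](ρ[h/e](S))) → 5
  (σ[h>=7](R) ∪ π[h,b](ρ[b/g](ρ[h/e](S)))) → 6

|E| = 6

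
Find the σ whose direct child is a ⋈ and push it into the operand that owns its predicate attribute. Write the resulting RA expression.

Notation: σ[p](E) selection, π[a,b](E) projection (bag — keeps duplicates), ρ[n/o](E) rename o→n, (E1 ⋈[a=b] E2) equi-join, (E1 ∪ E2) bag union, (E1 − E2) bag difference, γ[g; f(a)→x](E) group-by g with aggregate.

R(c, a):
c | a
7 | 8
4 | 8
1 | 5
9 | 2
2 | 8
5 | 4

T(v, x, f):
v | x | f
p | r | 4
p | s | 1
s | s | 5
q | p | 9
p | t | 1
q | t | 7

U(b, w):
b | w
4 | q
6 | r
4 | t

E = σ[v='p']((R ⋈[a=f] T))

σ filters on v, owned by the right side.
E' = (R ⋈[a=f] σ[v='p'](T))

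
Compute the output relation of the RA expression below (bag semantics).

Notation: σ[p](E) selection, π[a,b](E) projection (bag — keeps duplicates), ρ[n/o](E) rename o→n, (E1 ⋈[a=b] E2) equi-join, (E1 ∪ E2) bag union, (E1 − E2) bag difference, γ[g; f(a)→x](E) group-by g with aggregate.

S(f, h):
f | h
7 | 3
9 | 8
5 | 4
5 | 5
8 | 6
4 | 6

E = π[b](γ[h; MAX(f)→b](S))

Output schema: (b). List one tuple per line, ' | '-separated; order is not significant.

Subexpression sizes:
  S → 6
  γ[h; MAX(f)→b](S) → 5
  π[b](γ[h; MAX(f)→b](S)) → 5

== RESULT ==
b
5
5
7
8
9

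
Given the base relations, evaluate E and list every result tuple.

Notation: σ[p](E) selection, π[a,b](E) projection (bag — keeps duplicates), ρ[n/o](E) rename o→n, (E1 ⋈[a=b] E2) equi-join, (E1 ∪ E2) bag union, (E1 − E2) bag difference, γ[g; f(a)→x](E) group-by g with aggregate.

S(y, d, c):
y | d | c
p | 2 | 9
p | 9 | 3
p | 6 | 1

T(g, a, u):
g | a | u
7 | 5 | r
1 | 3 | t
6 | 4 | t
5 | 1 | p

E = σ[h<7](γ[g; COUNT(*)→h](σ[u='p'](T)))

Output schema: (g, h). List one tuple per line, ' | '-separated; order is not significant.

Per-node cardinality:
  T → 4
  σ[u='p'](T) → 1
  γ[g; COUNT(*)→h](σ[u='p'](T)) → 1
  σ[h<7](γ[g; COUNT(*)→h](σ[u='p'](T))) → 1

== RESULT ==
g | h
5 | 1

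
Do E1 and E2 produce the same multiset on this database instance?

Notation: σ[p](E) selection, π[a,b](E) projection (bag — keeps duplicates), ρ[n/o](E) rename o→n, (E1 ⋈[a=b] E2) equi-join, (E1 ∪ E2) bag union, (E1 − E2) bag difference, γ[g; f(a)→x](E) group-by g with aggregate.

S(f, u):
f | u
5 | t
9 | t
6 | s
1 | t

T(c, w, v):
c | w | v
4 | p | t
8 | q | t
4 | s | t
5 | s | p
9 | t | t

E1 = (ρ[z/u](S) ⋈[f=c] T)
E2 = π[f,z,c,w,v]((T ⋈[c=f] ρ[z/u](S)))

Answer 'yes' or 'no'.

E1 subexpression sizes:
  S → 4
  ρ[z/u](S) → 4
  T → 5
  (ρ[z/u](S) ⋈[f=c] T) → 2
E2 subexpression sizes:
  T → 5
  S → 4
  ρ[z/u](S) → 4
  (T ⋈[c=f] ρ[z/u](S)) → 2
  π[f,z,c,w,v]((T ⋈[c=f] ρ[z/u](S))) → 2

E1 and E2 produce the same multiset:
f | z | c | w | v
5 | t | 5 | s | p
9 | t | 9 | t | t

yes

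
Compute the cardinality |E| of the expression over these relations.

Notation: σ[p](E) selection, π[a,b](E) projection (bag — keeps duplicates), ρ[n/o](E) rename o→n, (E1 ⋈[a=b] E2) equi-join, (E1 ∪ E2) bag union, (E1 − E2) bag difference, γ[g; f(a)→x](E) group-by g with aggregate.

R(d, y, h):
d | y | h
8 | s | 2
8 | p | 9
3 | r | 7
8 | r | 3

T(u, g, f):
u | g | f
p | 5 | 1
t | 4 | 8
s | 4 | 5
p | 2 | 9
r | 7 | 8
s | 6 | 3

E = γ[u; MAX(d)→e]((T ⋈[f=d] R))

Subexpression sizes:
  T → 6
  R → 4
  (T ⋈[f=d] R) → 7
  γ[u; MAX(d)→e]((T ⋈[f=d] R)) → 3

|E| = 3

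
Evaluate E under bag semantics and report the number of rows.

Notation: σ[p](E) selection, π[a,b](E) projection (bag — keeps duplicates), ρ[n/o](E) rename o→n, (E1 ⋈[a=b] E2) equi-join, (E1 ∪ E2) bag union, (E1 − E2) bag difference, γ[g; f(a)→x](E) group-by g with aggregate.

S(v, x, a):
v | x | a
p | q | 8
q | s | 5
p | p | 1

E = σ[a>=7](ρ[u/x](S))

Stepwise |·|:
  S → 3
  ρ[u/x](S) → 3
  σ[a>=7](ρ[u/x](S)) → 1

|E| = 1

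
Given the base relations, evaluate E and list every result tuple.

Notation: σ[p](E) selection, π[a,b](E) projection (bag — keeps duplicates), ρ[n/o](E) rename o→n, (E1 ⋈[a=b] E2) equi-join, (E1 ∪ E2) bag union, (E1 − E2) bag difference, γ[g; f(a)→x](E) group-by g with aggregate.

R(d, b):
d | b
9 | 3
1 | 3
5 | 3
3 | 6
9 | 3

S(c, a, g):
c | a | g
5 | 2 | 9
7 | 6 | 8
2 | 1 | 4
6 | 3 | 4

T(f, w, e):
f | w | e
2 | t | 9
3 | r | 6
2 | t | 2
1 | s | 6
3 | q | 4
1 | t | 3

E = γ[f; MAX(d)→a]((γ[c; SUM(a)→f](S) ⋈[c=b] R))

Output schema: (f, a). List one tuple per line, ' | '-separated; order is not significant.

Row counts bottom-up:
  S → 4
  γ[c; SUM(a)→f](S) → 4
  R → 5
  (γ[c; SUM(a)→f](S) ⋈[c=b] R) → 1
  γ[f; MAX(d)→a]((γ[c; SUM(a)→f](S) ⋈[c=b] R)) → 1

== RESULT ==
f | a
3 | 3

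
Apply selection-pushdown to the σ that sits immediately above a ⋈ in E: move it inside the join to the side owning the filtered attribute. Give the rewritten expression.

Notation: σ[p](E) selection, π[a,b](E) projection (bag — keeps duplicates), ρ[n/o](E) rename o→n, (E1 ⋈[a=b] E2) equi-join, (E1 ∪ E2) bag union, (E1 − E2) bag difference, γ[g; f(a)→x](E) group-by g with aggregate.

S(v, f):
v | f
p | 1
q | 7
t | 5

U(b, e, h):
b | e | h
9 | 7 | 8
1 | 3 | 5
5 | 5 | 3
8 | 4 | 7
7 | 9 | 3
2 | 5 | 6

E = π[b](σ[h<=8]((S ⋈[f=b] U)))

σ filters on h, owned by the right side.
E' = π[b]((S ⋈[f=b] σ[h<=8](U)))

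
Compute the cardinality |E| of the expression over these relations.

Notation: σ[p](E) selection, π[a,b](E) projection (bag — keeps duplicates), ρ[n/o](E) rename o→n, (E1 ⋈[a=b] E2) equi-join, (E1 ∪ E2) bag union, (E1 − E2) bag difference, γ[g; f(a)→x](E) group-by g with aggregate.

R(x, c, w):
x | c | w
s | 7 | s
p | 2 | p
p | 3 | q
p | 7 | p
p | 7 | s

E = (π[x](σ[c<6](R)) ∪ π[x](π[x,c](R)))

Stepwise |·|:
  R → 5
  σ[c<6](R) → 2
  π[x](σ[c<6](R)) → 2
  R → 5
  π[x,c](R) → 5
  π[x](π[x,c](R)) → 5
  (π[x](σ[c<6](R)) ∪ π[x](π[x,c](R))) → 7

|E| = 7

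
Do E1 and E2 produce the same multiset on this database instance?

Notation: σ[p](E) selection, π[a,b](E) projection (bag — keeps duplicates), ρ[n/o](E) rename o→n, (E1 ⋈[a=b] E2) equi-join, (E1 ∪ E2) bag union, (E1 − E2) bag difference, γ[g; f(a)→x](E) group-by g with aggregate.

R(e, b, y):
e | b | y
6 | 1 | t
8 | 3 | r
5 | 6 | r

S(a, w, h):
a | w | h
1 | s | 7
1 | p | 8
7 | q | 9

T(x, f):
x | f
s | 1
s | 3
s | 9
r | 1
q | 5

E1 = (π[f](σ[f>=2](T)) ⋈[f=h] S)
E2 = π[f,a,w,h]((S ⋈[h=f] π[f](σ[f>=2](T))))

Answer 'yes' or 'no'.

E1 per-node cardinality:
  T → 5
  σ[f>=2](T) → 3
  π[f](σ[f>=2](T)) → 3
  S → 3
  (π[f](σ[f>=2](T)) ⋈[f=h] S) → 1
E2 per-node cardinality:
  S → 3
  T → 5
  σ[f>=2](T) → 3
  π[f](σ[f>=2](T)) → 3
  (S ⋈[h=f] π[f](σ[f>=2](T))) → 1
  π[f,a,w,h]((S ⋈[h=f] π[f](σ[f>=2](T)))) → 1

E1 and E2 produce the same multiset:
f | a | w | h
9 | 7 | q | 9

yes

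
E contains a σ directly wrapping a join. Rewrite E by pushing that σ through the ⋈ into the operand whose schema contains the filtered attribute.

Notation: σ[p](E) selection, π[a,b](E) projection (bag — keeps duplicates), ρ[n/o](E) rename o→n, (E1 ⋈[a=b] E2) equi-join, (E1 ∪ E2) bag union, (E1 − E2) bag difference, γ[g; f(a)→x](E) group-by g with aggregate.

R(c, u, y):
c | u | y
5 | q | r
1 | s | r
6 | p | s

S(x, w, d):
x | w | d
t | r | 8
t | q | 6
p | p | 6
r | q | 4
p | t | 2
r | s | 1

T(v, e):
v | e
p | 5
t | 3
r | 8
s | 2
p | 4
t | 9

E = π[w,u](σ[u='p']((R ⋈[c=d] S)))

σ filters on u, owned by the left side.
E' = π[w,u]((σ[u='p'](R) ⋈[c=d] S))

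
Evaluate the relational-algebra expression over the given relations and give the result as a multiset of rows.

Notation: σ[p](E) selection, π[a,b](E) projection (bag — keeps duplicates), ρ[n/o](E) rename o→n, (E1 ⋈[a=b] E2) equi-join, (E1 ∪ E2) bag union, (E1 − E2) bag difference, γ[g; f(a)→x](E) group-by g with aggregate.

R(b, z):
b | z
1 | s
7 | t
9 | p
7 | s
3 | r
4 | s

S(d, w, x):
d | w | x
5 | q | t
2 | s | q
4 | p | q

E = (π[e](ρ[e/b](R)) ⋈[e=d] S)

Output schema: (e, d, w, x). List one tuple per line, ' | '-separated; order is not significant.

Subexpression sizes:
  R → 6
  ρ[e/b](R) → 6
  π[e](ρ[e/b](R)) → 6
  S → 3
  (π[e](ρ[e/b](R)) ⋈[e=d] S) → 1

== RESULT ==
e | d | w | x
4 | 4 | p | q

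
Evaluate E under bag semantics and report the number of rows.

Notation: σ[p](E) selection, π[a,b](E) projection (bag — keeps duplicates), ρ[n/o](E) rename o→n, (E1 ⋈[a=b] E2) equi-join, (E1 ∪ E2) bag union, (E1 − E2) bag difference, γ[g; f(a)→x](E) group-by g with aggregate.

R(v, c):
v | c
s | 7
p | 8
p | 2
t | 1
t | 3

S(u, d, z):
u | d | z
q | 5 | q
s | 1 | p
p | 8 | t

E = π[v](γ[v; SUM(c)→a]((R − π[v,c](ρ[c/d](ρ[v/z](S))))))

Subexpression sizes:
  R → 5
  S → 3
  ρ[v/z](S) → 3
  ρ[c/d](ρ[v/z](S)) → 3
  π[v,c](ρ[c/d](ρ[v/z](S))) → 3
  (R − π[v,c](ρ[c/d](ρ[v/z](S)))) → 5
  γ[v; SUM(c)→a]((R − π[v,c](ρ[c/d](ρ[v/z](S))))) → 3
  π[v](γ[v; SUM(c)→a]((R − π[v,c](ρ[c/d](ρ[v/z](S)))))) → 3

|E| = 3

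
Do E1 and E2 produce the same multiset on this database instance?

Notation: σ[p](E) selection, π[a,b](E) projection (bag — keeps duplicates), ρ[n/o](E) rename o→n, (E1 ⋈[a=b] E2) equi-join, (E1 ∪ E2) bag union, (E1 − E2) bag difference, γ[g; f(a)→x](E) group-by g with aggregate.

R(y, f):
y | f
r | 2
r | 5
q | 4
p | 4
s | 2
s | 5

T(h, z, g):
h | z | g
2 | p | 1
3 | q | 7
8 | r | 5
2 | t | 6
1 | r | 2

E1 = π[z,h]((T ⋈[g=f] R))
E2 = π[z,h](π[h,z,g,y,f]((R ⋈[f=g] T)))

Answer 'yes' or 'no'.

E1 stepwise |·|:
  T → 5
  R → 6
  (T ⋈[g=f] R) → 4
  π[z,h]((T ⋈[g=f] R)) → 4
E2 stepwise |·|:
  R → 6
  T → 5
  (R ⋈[f=g] T) → 4
  π[h,z,g,y,f]((R ⋈[f=g] T)) → 4
  π[z,h](π[h,z,g,y,f]((R ⋈[f=g] T))) → 4

E1 and E2 produce the same multiset:
z | h
r | 1
r | 1
r | 8
r | 8

yes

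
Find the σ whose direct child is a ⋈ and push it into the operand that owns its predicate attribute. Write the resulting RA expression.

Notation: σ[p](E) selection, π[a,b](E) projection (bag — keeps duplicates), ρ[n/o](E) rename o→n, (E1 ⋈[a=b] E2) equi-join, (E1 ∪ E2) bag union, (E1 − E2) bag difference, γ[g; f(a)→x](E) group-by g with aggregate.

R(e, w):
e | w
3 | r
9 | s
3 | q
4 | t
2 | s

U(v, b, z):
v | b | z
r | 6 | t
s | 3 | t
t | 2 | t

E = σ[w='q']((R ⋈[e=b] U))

σ filters on w, owned by the left side.
E' = (σ[w='q'](R) ⋈[e=b] U)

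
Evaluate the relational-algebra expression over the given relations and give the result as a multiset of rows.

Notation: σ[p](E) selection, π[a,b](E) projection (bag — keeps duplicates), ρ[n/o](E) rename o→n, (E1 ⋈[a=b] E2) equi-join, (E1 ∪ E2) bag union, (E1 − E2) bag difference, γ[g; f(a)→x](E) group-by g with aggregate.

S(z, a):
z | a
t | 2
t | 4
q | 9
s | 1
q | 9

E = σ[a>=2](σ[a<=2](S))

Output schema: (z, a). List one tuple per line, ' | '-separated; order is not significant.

Row counts bottom-up:
  S → 5
  σ[a<=2](S) → 2
  σ[a>=2](σ[a<=2](S)) → 1

== RESULT ==
z | a
t | 2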